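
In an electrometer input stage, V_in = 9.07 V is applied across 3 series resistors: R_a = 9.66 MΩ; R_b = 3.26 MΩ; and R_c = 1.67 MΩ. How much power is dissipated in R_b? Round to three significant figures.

P ≈ 1.26 µW

ΣR = 14.59 MΩ → I = 9.07/14.59 = 0.6217 µA.
P(R_b) = I²·R_b = (0.6217)² × 3.26 = 1.260 µW.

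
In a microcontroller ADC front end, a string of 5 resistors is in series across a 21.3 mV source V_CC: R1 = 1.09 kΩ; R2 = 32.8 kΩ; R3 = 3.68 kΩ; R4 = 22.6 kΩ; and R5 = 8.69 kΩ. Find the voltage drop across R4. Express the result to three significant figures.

V ≈ 6.99 mV

Series total: ΣR = 1.09 + 32.8 + 3.68 + 22.6 + 8.69 = 68.86 kΩ.
Voltage divider: V = V_CC · (22.60 / 68.86) = 21.3 × 0.3282 = 6.991 mV.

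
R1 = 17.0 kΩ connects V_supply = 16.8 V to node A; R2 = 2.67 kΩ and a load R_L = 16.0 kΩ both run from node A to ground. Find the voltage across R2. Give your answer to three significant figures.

First combine the lower leg with the load: R2 ‖ R_L = 2.288 kΩ.
Then V_out = V_supply · R2'/(R1 + R2') = 16.8 × 2.288/19.29 = 1.993 V.
(Unloaded it would be 2.28 V; the load pulls it down.)

V_out ≈ 1.99 V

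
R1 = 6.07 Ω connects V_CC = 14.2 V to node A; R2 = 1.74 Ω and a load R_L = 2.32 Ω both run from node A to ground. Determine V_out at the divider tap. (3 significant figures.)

V_out ≈ 2.00 V

The load sits in parallel with R2, giving an effective lower resistance R2' = R2·R_L/(R2+R_L) = 0.9943 Ω.
Now apply the divider: V_out = 14.2 × 0.1407 = 1.999 V.
(Unloaded it would be 3.16 V; the load pulls it down.)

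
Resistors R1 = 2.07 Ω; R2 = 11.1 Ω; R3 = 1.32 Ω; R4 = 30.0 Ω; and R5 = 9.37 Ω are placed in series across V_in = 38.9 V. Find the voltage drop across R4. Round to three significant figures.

V ≈ 21.7 V

ΣR = 2.07 + 11.1 + 1.32 + 30.0 + 9.37 = 53.86 Ω.
By the voltage-divider rule, V = 38.9 × 30.00/53.86 = 21.67 V.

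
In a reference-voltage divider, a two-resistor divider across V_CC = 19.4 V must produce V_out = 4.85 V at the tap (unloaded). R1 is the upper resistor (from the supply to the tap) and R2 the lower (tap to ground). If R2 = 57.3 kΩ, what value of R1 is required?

R1 ≈ 172 kΩ

The divider ratio is R2/(R1+R2) = 4.85/19.4 = 0.2500.
Rearranging, R1 = R2·(1−k)/k = 57.3 × 3.000 = 171.9 kΩ.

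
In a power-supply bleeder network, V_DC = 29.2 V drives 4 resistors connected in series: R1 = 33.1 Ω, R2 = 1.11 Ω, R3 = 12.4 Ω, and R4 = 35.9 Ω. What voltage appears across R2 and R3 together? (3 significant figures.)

V ≈ 4.78 V

Series total: ΣR = 33.1 + 1.11 + 12.4 + 35.9 = 82.51 Ω.
R_{R2..R3} = 1.11 + 12.4 = 13.51 Ω.
V = V_DC · R/ΣR = 29.2 × 0.1637 = 4.781 V.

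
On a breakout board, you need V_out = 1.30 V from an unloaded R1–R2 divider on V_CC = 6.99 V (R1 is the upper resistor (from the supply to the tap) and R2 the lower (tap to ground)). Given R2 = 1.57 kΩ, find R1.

Required fraction k = V_out/V_CC = 0.1860.
R1 = R2·(1/k − 1) = 1.57 × 4.377 = 6.872 kΩ.

R1 ≈ 6.87 kΩ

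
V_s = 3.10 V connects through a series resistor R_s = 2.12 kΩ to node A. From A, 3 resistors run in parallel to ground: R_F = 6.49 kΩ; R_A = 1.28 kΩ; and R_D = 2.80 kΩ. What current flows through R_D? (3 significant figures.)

Equivalent of the parallel group: R_p = 0.7737 kΩ.
V_A by voltage divider: V_A = 3.10 × 0.7737/(2.12 + 0.7737) = 0.8289 V.
I(R_D) = V_A / R_D = 0.8289/2.80 = 0.2960 mA.

I ≈ 0.296 mA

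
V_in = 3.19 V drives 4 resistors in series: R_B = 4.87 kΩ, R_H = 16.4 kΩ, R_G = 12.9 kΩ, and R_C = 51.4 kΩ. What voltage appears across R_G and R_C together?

ΣR = 4.87 + 16.4 + 12.9 + 51.4 = 85.57 kΩ.
R_{R_G..R_C} = 12.9 + 51.4 = 64.30 kΩ.
V = V_in · R/ΣR = 3.19 × 0.7514 = 2.397 V.

V ≈ 2.40 V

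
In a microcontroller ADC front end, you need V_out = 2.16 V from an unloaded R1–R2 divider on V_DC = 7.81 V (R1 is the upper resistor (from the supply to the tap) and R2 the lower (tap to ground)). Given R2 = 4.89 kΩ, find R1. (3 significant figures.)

R1 ≈ 12.8 kΩ

Required fraction k = V_out/V_DC = 0.2766.
Rearranging, R1 = R2·(1−k)/k = 4.89 × 2.616 = 12.79 kΩ.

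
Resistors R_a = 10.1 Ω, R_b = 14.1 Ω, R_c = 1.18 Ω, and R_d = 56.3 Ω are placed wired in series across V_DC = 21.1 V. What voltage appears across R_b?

Total series resistance ΣR = 10.1 + 14.1 + 1.18 + 56.3 = 81.68 Ω.
By the voltage-divider rule, V = 21.1 × 14.10/81.68 = 3.642 V.

V ≈ 3.64 V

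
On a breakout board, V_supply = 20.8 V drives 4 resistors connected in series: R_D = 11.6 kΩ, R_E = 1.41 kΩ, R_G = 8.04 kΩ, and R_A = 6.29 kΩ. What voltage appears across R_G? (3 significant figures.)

V ≈ 6.12 V

Total series resistance ΣR = 11.6 + 1.41 + 8.04 + 6.29 = 27.34 kΩ.
V = V_supply · R/ΣR = 20.8 × 0.2941 = 6.117 V.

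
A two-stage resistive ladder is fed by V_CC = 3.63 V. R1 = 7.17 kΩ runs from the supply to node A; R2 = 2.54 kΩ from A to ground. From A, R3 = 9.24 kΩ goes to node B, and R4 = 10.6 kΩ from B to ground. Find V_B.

V_B ≈ 0.464 V

Looking into the second stage from A: R3 + R4 = 19.84 kΩ appears in parallel with R2.
R2 ‖ (R3+R4) = 2.252 kΩ.
V_A = 3.63 × 2.252/(7.17 + 2.252) = 0.8675 V.
V_B = V_A × 0.5343 = 0.4635 V.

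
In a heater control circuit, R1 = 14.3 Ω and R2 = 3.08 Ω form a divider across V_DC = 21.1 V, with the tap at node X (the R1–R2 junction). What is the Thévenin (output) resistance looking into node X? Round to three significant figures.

R_th ≈ 2.53 Ω

With V_DC suppressed (replaced by a short), R_th = R1 ‖ R2 = (14.30 × 3.08)/(14.30 + 3.08) = 2.534 Ω.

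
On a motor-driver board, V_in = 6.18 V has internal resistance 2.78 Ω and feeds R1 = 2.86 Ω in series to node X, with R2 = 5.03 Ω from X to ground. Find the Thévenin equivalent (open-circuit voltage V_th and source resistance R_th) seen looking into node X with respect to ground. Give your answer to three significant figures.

V_th ≈ 2.91 V, R_th ≈ 2.66 Ω

R1' = 2.78 + 2.86 = 5.640 Ω (source resistance + R1).
V_th is the unloaded tap voltage: V_in · R2/(R1'+R2) = 6.18 × 0.4714 = 2.913 V.
Zeroing V_in shorts the top of R1' to ground, so R_th = R1' ‖ R2 = 2.659 Ω.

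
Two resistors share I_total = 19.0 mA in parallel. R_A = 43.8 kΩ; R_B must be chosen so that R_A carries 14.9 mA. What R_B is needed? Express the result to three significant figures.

R_B ≈ 159 kΩ

Two-branch current divider: I_A = I_total · R_B/(R_A + R_B).
14.9/19.0 = R_B/(R_A + R_B) → R_B = R_A · (0.7842)/(1 − 0.7842) = 43.8 × 3.634 = 159.2 kΩ.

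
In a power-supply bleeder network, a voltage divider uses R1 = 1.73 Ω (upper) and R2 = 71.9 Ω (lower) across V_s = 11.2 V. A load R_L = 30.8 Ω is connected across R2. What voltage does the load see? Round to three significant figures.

The load sits in parallel with R2, giving an effective lower resistance R2' = R2·R_L/(R2+R_L) = 21.56 Ω.
Then V_out = V_s · R2'/(R1 + R2') = 11.2 × 21.56/23.29 = 10.37 V.
(Unloaded it would be 10.9 V; the load pulls it down.)

V_out ≈ 10.4 V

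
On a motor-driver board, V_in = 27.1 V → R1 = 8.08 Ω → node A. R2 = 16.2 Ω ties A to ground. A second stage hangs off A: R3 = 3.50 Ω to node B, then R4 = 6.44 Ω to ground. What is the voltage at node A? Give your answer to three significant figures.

V_A ≈ 11.7 V

Node A sees R2 in parallel with the series input of stage 2, R3 + R4 = 9.940 Ω.
R2 ‖ (R3+R4) = 6.160 Ω.
So V_A = 27.1 × 0.4326 = 11.72 V.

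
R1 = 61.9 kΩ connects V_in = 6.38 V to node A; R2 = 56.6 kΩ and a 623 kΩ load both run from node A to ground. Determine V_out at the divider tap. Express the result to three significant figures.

V_out ≈ 2.91 V

First combine the lower leg with the load: R2 ‖ R_L = 51.89 kΩ.
Now apply the divider: V_out = 6.38 × 0.4560 = 2.909 V.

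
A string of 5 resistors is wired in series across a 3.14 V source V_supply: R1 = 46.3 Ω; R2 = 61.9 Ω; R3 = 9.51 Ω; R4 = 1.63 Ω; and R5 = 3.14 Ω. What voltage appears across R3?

ΣR = 46.3 + 61.9 + 9.51 + 1.63 + 3.14 = 122.5 Ω.
By the voltage-divider rule, V = 3.14 × 9.510/122.5 = 0.2438 V.

V ≈ 0.244 V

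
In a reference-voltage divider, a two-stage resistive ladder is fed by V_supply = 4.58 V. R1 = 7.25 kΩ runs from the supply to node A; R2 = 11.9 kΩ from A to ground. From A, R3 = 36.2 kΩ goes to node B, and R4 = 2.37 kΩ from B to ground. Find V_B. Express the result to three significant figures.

Node A sees R2 in parallel with the series input of stage 2, R3 + R4 = 38.57 kΩ.
Effective lower resistance at A: R2 ‖ 38.57 = 9.094 kΩ.
First divider: V_A = V_supply · 9.094/(7.25 + 9.094) = 2.548 V.
Stage 2 is unloaded, so V_B = V_A · R4/(R3+R4) = 2.548 × 2.37/38.57 = 0.1566 V.

V_B ≈ 0.157 V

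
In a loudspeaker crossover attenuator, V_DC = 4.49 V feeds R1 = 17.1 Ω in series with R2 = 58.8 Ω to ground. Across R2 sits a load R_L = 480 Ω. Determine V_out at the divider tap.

V_out ≈ 3.38 V

R2 ‖ R_L = (58.8 × 480)/(58.8 + 480) = 52.38 Ω.
Now apply the divider: V_out = 4.49 × 0.7539 = 3.385 V.
(Unloaded it would be 3.48 V; the load pulls it down.)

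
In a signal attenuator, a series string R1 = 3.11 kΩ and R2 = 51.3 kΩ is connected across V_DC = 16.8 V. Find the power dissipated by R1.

Series current I = V_DC/ΣR = 16.8/54.41 = 0.3088 mA.
V(R1) = I·R = 0.9603 V; P = V·I = 0.9603 × 0.3088 = 0.2965 mW.

P ≈ 0.296 mW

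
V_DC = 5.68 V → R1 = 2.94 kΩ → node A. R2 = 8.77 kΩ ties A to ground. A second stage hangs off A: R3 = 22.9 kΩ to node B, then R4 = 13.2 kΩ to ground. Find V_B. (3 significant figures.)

Node A sees R2 in parallel with the series input of stage 2, R3 + R4 = 36.10 kΩ.
R2 ‖ (R3+R4) = 7.056 kΩ.
V_A = 5.68 × 7.056/(2.94 + 7.056) = 4.009 V.
Stage 2 is unloaded, so V_B = V_A · R4/(R3+R4) = 4.009 × 13.2/36.10 = 1.466 V.

V_B ≈ 1.47 V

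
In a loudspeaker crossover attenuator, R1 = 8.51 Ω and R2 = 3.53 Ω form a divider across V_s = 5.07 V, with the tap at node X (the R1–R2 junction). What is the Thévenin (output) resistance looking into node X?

R_th ≈ 2.50 Ω

Looking into X with the source shorted: R_th = R1·R2/(R1+R2) = 8.510 × 3.53/12.04 = 2.495 Ω.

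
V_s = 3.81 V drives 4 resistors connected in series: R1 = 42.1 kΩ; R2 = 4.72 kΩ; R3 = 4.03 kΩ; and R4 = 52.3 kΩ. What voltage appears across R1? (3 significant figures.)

V ≈ 1.56 V

Total series resistance ΣR = 42.1 + 4.72 + 4.03 + 52.3 = 103.2 kΩ.
Voltage divider: V = V_s · (42.10 / 103.2) = 3.81 × 0.4081 = 1.555 V.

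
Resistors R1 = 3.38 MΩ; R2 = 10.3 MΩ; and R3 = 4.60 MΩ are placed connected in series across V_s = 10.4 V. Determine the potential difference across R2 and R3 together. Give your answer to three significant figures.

V ≈ 8.48 V

Total series resistance ΣR = 3.38 + 10.3 + 4.60 = 18.28 MΩ.
R_{R2..R3} = 10.3 + 4.60 = 14.90 MΩ.
By the voltage-divider rule, V = 10.4 × 14.90/18.28 = 8.477 V.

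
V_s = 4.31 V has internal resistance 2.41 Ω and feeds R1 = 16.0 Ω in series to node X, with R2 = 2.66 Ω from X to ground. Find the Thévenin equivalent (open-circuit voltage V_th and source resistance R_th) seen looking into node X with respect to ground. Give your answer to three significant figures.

V_th ≈ 0.544 V, R_th ≈ 2.32 Ω

R1' = 2.41 + 16.0 = 18.41 Ω (source resistance + R1).
With X open, the divider is unloaded: V_th = 4.31 × 2.66/21.07 = 0.5441 V.
Looking into X with the source shorted: R_th = R1'·R2/(R1'+R2) = 18.41 × 2.66/21.07 = 2.324 Ω.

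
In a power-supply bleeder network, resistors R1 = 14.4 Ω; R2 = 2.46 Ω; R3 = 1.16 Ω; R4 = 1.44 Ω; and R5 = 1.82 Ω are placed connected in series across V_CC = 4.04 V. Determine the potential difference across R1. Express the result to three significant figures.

V ≈ 2.73 V

Total series resistance ΣR = 14.4 + 2.46 + 1.16 + 1.44 + 1.82 = 21.28 Ω.
V = V_CC · R/ΣR = 4.04 × 0.6767 = 2.734 V.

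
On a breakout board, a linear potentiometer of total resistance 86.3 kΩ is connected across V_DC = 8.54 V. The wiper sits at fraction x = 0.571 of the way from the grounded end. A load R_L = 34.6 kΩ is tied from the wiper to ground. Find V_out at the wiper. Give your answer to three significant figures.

V_out ≈ 3.03 V

Lower segment x·R_p = 49.28 kΩ; upper segment (1−x)·R_p = 37.02 kΩ.
Lower segment in parallel with the load: 49.28 ‖ 34.6 = 20.33 kΩ.
Then V_out = V_DC · 20.33/(37.02 + 20.33) = 3.027 V.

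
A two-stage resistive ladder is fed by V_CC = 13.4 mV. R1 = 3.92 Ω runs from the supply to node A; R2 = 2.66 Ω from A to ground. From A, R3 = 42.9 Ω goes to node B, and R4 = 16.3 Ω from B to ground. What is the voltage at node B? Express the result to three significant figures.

The second stage (R3 + R4 = 59.20 Ω) loads node A in parallel with R2.
R2 ‖ (R3+R4) = 2.546 Ω.
V_A = 13.4 × 2.546/(3.92 + 2.546) = 5.276 mV.
V_B = V_A × 0.2753 = 1.453 mV.

V_B ≈ 1.45 mV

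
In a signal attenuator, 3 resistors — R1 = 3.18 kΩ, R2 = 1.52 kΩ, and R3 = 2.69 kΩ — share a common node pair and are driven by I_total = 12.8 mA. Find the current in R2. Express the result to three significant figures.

I ≈ 6.27 mA

Total conductance ΣG = 1/3.18 + 1/1.52 + 1/2.69 = 1.344 (units of 1/kΩ).
Current divider: I(R2) = I_total · G_k/ΣG = 12.8 × (0.6579/1.344) = 12.8 × 0.4895 = 6.265 mA.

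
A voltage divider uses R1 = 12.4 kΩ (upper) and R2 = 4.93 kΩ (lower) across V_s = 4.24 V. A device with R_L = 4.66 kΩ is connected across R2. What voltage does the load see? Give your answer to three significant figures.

First combine the lower leg with the load: R2 ‖ R_L = 2.396 kΩ.
Voltage divider with the loaded lower leg: V_out = 4.24 × 2.396/(12.4 + 2.396) = 4.24 × 0.1619 = 0.6865 V.
(Unloaded it would be 1.21 V; the load pulls it down.)

V_out ≈ 0.687 V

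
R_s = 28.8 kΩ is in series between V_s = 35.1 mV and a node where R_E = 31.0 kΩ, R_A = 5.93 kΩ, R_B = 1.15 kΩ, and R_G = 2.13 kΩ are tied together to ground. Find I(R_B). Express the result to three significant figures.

I ≈ 0.673 µA

Equivalent of the parallel group: R_p = 0.6494 kΩ.
V_A by voltage divider: V_A = 35.1 × 0.6494/(28.8 + 0.6494) = 0.7740 mV.
Branch current I = V_A/R_B = 0.7740/1.15 = 0.6730 µA.
(Equivalently: I_total = 1.192 µA, then current-divider fraction G_k/ΣG = 0.5647.)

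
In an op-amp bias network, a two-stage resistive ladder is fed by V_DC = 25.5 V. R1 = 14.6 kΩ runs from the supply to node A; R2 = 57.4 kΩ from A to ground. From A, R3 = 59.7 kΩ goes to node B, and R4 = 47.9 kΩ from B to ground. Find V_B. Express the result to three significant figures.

Looking into the second stage from A: R3 + R4 = 107.6 kΩ appears in parallel with R2.
R2 ‖ (R3+R4) = 37.43 kΩ.
So V_A = 25.5 × 0.7194 = 18.34 V.
Then the unloaded second divider: V_B = V_A × R4/(R3+R4) = 18.34 × 0.4452 = 8.166 V.

V_B ≈ 8.17 V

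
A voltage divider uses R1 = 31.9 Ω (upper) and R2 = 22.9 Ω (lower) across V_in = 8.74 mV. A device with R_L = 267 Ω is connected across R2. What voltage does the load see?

V_out ≈ 3.48 mV

The load sits in parallel with R2, giving an effective lower resistance R2' = R2·R_L/(R2+R_L) = 21.09 Ω.
Now apply the divider: V_out = 8.74 × 0.3980 = 3.479 mV.
(Unloaded it would be 3.65 mV; the load pulls it down.)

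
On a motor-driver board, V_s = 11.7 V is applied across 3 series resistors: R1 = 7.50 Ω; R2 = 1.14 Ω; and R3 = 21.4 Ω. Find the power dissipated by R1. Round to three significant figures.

ΣR = 30.04 Ω → I = 11.7/30.04 = 0.3895 A.
V(R1) = I·R = 2.921 V; P = V·I = 2.921 × 0.3895 = 1.138 W.

P ≈ 1.14 W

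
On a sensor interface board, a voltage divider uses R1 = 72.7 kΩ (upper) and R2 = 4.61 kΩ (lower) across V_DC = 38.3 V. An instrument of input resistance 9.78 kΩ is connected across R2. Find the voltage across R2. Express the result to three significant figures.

V_out ≈ 1.58 V

First combine the lower leg with the load: R2 ‖ R_L = 3.133 kΩ.
Voltage divider with the loaded lower leg: V_out = 38.3 × 3.133/(72.7 + 3.133) = 38.3 × 0.04132 = 1.582 V.
(Unloaded it would be 2.28 V; the load pulls it down.)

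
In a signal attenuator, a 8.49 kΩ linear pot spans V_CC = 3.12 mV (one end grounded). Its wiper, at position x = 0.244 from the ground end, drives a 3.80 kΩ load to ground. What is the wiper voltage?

The pot divides into 6.418 kΩ above the wiper and 2.072 kΩ below.
R_L loads the lower segment: effective lower R = 1.341 kΩ.
V_out = 3.12 × 1.341/(6.418 + 1.341) = 0.5391 mV.

V_out ≈ 0.539 mV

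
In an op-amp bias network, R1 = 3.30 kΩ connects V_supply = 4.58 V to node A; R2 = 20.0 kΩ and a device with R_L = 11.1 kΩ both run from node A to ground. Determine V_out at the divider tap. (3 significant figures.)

R2 ‖ R_L = (20.0 × 11.1)/(20.0 + 11.1) = 7.138 kΩ.
Then V_out = V_supply · R2'/(R1 + R2') = 4.58 × 7.138/10.44 = 3.132 V.

V_out ≈ 3.13 V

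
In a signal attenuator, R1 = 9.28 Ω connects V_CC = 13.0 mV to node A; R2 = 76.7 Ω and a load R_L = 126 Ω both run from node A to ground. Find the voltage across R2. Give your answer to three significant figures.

R2 ‖ R_L = (76.7 × 126)/(76.7 + 126) = 47.68 Ω.
Now apply the divider: V_out = 13.0 × 0.8371 = 10.88 mV.
(Unloaded it would be 11.6 mV; the load pulls it down.)

V_out ≈ 10.9 mV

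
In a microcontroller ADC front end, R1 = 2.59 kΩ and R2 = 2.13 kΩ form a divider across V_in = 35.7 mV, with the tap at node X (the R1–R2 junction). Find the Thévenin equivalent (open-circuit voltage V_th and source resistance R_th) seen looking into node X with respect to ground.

V_th ≈ 16.1 mV, R_th ≈ 1.17 kΩ

With X open, the divider is unloaded: V_th = 35.7 × 2.13/4.720 = 16.11 mV.
Looking into X with the source shorted: R_th = R1·R2/(R1+R2) = 2.590 × 2.13/4.720 = 1.169 kΩ.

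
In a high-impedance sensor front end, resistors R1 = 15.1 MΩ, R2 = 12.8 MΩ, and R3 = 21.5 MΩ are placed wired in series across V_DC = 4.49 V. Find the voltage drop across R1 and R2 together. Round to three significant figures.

V ≈ 2.54 V

ΣR = 15.1 + 12.8 + 21.5 = 49.40 MΩ.
R_{R1..R2} = 15.1 + 12.8 = 27.90 MΩ.
Voltage divider: V = V_DC · (27.90 / 49.40) = 4.49 × 0.5648 = 2.536 V.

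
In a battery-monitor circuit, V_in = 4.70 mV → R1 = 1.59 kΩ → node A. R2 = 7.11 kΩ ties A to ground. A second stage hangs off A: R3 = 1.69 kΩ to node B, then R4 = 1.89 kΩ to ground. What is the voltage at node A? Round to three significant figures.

The second stage (R3 + R4 = 3.580 kΩ) loads node A in parallel with R2.
Effective lower resistance at A: R2 ‖ 3.580 = 2.381 kΩ.
First divider: V_A = V_in · 2.381/(1.59 + 2.381) = 2.818 mV.

V_A ≈ 2.82 mV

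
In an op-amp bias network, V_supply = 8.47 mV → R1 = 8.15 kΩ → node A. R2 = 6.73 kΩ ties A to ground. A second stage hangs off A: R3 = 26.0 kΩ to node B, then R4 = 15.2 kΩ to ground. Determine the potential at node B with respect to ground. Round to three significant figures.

Node A sees R2 in parallel with the series input of stage 2, R3 + R4 = 41.20 kΩ.
Effective lower resistance at A: R2 ‖ 41.20 = 5.785 kΩ.
V_A = 8.47 × 5.785/(8.15 + 5.785) = 3.516 mV.
Then the unloaded second divider: V_B = V_A × R4/(R3+R4) = 3.516 × 0.3689 = 1.297 mV.

V_B ≈ 1.30 mV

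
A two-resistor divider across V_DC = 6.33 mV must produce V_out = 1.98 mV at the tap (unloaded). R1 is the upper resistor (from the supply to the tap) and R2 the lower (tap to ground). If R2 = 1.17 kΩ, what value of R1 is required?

The divider ratio is R2/(R1+R2) = 1.98/6.33 = 0.3128.
So R1 = R2 · (V_DC/V_out − 1) = 1.17 × (6.33/1.98 − 1) = 1.17 × 2.197 = 2.570 kΩ.

R1 ≈ 2.57 kΩ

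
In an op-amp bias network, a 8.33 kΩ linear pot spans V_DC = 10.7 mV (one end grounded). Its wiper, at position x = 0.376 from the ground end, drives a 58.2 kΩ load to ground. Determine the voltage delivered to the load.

Lower segment x·R_p = 3.132 kΩ; upper segment (1−x)·R_p = 5.198 kΩ.
R_L loads the lower segment: effective lower R = 2.972 kΩ.
V_out = 10.7 × 2.972/(5.198 + 2.972) = 3.892 mV.

V_out ≈ 3.89 mV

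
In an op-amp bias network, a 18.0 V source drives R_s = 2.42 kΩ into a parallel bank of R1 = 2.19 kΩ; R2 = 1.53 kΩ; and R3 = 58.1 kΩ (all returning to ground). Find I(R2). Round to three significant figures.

I ≈ 3.16 mA

Combine the parallel branches: R_p = (1/2.19 + 1/1.53 + 1/58.1)⁻¹ = 0.8870 kΩ.
V_A = 18.0 × 0.8870/3.307 = 4.828 V.
Branch current I = V_A/R2 = 4.828/1.53 = 3.155 mA.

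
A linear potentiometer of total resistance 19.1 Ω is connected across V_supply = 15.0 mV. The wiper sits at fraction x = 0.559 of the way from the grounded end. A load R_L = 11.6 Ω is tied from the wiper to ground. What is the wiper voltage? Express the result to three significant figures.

Lower segment x·R_p = 10.68 Ω; upper segment (1−x)·R_p = 8.423 Ω.
(x·R_p) ‖ R_L = 5.560 Ω.
Loaded-divider output: V_out = 15.0 × 0.3976 = 5.964 mV.
(Unloaded: V_out = x·V_supply = 8.39 mV.)

V_out ≈ 5.96 mV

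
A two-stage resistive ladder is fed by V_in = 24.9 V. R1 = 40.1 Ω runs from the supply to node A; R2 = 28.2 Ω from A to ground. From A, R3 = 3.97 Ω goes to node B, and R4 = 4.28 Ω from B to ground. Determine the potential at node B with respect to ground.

Looking into the second stage from A: R3 + R4 = 8.250 Ω appears in parallel with R2.
R2 ‖ (R3+R4) = 6.383 Ω.
V_A = 24.9 × 6.383/(40.1 + 6.383) = 3.419 V.
Then the unloaded second divider: V_B = V_A × R4/(R3+R4) = 3.419 × 0.5188 = 1.774 V.

V_B ≈ 1.77 V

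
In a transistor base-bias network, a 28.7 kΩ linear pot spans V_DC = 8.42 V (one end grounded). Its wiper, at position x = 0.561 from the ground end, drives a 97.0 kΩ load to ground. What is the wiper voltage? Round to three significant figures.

Lower segment x·R_p = 16.10 kΩ; upper segment (1−x)·R_p = 12.60 kΩ.
Lower segment in parallel with the load: 16.10 ‖ 97.0 = 13.81 kΩ.
V_out = 8.42 × 13.81/(12.60 + 13.81) = 4.403 V.
(Unloaded: V_out = x·V_DC = 4.72 V.)

V_out ≈ 4.40 V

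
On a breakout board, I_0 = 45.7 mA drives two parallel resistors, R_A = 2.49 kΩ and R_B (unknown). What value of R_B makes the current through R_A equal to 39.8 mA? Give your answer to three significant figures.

R_B ≈ 16.8 kΩ

The fraction through R_A equals R_B/(R_A+R_B).
With f = 0.8709, R_B = R_A · f/(1−f) = 2.49 × 6.746 = 16.80 kΩ.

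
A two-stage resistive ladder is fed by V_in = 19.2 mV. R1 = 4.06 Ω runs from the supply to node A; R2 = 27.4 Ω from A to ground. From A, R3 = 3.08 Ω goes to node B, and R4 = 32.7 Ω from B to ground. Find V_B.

V_B ≈ 13.9 mV

Looking into the second stage from A: R3 + R4 = 35.78 Ω appears in parallel with R2.
Effective lower resistance at A: R2 ‖ 35.78 = 15.52 Ω.
First divider: V_A = V_in · 15.52/(4.06 + 15.52) = 15.22 mV.
Then the unloaded second divider: V_B = V_A × R4/(R3+R4) = 15.22 × 0.9139 = 13.91 mV.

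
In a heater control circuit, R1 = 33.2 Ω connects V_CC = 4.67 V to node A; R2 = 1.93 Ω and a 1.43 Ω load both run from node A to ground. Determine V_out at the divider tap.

R2 ‖ R_L = (1.93 × 1.43)/(1.93 + 1.43) = 0.8214 Ω.
Voltage divider with the loaded lower leg: V_out = 4.67 × 0.8214/(33.2 + 0.8214) = 4.67 × 0.02414 = 0.1128 V.

V_out ≈ 0.113 V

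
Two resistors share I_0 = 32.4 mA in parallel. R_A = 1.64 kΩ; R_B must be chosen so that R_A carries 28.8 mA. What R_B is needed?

In a two-way split, I_A/I_0 = R_B/(R_A + R_B).
With f = 0.8889, R_B = R_A · f/(1−f) = 1.64 × 8.000 = 13.12 kΩ.

R_B ≈ 13.1 kΩ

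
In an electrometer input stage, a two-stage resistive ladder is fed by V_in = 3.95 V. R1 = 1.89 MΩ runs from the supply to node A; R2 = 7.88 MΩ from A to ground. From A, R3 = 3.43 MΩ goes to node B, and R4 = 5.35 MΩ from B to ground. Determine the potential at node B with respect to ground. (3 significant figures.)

V_B ≈ 1.65 V

Looking into the second stage from A: R3 + R4 = 8.780 MΩ appears in parallel with R2.
Effective lower resistance at A: R2 ‖ 8.780 = 4.153 MΩ.
So V_A = 3.95 × 0.6872 = 2.715 V.
V_B = V_A × 0.6093 = 1.654 V.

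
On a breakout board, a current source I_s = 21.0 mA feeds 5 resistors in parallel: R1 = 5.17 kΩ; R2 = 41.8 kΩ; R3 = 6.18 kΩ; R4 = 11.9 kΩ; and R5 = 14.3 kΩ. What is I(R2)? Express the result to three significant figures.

Total conductance ΣG = 1/5.17 + 1/41.8 + 1/6.18 + 1/11.9 + 1/14.3 = 0.5331 (units of 1/kΩ).
R2 takes the fraction G_k/ΣG = 0.02392/0.5331 = 0.04487, so I = 21.0 × 0.04487 = 0.9424 mA.

I ≈ 0.942 mA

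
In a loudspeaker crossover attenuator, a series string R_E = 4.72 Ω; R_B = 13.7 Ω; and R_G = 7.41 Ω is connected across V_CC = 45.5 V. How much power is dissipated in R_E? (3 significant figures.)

Series current I = V_CC/ΣR = 45.5/25.83 = 1.762 A.
V(R_E) = I·R = 8.314 V; P = V·I = 8.314 × 1.762 = 14.65 W.

P ≈ 14.6 W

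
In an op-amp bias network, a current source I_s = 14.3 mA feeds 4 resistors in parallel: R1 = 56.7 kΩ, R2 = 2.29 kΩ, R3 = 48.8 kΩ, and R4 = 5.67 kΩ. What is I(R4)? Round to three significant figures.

I ≈ 3.87 mA

Conductances: ΣG = 1/56.7 + 1/2.29 + 1/48.8 + 1/5.67 = 0.6512 (1/kΩ).
By the current-divider rule, I = I_s · G_k/ΣG = 14.3 × 0.2708 = 3.873 mA.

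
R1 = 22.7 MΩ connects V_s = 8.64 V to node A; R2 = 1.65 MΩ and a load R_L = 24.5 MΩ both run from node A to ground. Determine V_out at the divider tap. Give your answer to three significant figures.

The load sits in parallel with R2, giving an effective lower resistance R2' = R2·R_L/(R2+R_L) = 1.546 MΩ.
Now apply the divider: V_out = 8.64 × 0.06376 = 0.5509 V.
(Unloaded it would be 0.585 V; the load pulls it down.)

V_out ≈ 0.551 V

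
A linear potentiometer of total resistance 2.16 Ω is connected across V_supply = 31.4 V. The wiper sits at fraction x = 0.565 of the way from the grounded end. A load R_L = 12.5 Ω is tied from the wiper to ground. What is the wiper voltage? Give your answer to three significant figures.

V_out ≈ 17.0 V

The pot divides into 0.9396 Ω above the wiper and 1.220 Ω below.
R_L loads the lower segment: effective lower R = 1.112 Ω.
Then V_out = V_supply · 1.112/(0.9396 + 1.112) = 17.02 V.
(Unloaded: V_out = x·V_supply = 17.7 V.)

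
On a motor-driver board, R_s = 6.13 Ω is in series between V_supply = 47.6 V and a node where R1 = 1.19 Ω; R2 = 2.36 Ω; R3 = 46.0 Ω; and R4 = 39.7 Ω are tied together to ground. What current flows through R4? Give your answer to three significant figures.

I ≈ 0.133 A

Combine the parallel branches: R_p = (1/1.19 + 1/2.36 + 1/46.0 + 1/39.7)⁻¹ = 0.7628 Ω.
V_A by voltage divider: V_A = 47.6 × 0.7628/(6.13 + 0.7628) = 5.268 V.
I(R4) = V_A / R4 = 5.268/39.7 = 0.1327 A.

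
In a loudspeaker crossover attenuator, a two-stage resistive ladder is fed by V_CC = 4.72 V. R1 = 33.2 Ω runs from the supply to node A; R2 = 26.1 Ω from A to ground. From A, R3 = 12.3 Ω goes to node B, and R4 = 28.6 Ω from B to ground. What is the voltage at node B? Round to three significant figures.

V_B ≈ 1.07 V

Looking into the second stage from A: R3 + R4 = 40.90 Ω appears in parallel with R2.
Effective lower resistance at A: R2 ‖ 40.90 = 15.93 Ω.
V_A = 4.72 × 15.93/(33.2 + 15.93) = 1.531 V.
Stage 2 is unloaded, so V_B = V_A · R4/(R3+R4) = 1.531 × 28.6/40.90 = 1.070 V.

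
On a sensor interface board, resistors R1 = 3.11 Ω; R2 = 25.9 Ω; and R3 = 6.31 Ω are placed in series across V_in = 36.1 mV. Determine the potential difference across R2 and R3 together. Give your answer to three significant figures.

Series total: ΣR = 3.11 + 25.9 + 6.31 = 35.32 Ω.
R_{R2..R3} = 25.9 + 6.31 = 32.21 Ω.
V = V_in · R/ΣR = 36.1 × 0.9119 = 32.92 mV.

V ≈ 32.9 mV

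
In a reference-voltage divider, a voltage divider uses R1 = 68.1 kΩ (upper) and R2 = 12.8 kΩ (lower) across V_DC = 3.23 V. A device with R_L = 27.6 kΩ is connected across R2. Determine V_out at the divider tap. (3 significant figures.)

V_out ≈ 0.368 V

R2 ‖ R_L = (12.8 × 27.6)/(12.8 + 27.6) = 8.745 kΩ.
Then V_out = V_DC · R2'/(R1 + R2') = 3.23 × 8.745/76.84 = 0.3676 V.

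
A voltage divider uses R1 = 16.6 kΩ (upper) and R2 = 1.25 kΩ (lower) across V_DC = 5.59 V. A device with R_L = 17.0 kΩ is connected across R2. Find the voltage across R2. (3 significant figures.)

The load sits in parallel with R2, giving an effective lower resistance R2' = R2·R_L/(R2+R_L) = 1.164 kΩ.
Now apply the divider: V_out = 5.59 × 0.06555 = 0.3664 V.

V_out ≈ 0.366 V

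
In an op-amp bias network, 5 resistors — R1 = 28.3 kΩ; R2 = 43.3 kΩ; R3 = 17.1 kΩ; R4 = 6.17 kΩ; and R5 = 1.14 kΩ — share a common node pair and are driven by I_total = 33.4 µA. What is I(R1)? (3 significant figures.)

Total conductance ΣG = 1/28.3 + 1/43.3 + 1/17.1 + 1/6.17 + 1/1.14 = 1.156 (units of 1/kΩ).
By the current-divider rule, I = I_total · G_k/ΣG = 33.4 × 0.03056 = 1.021 µA.

I ≈ 1.02 µA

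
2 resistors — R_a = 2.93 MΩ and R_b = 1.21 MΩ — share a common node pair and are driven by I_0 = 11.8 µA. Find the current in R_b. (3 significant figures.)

I ≈ 8.35 µA

For two parallel branches, I_k = I_0 · (other R)/(sum of R).
So I = 11.8 × 2.93/4.140 = 8.351 µA.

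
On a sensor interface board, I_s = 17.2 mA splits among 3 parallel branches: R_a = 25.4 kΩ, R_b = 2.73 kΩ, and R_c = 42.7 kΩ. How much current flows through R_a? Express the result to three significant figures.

ΣG = 1/25.4 + 1/2.73 + 1/42.7 = 0.4291.
Current divider: I(R_a) = I_s · G_k/ΣG = 17.2 × (0.03937/0.4291) = 17.2 × 0.09175 = 1.578 mA.

I ≈ 1.58 mA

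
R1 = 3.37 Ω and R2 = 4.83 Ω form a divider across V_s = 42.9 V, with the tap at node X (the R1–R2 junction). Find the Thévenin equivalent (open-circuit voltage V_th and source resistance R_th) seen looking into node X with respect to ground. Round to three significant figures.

V_th is the unloaded tap voltage: V_s · R2/(R1+R2) = 42.9 × 0.5890 = 25.27 V.
Zeroing V_s shorts the top of R1 to ground, so R_th = R1 ‖ R2 = 1.985 Ω.

V_th ≈ 25.3 V, R_th ≈ 1.99 Ω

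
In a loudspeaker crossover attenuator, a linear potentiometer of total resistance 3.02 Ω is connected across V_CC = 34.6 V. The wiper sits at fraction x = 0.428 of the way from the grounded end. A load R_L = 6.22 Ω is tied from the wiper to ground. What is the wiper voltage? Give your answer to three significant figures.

V_out ≈ 13.2 V

Lower segment x·R_p = 1.293 Ω; upper segment (1−x)·R_p = 1.727 Ω.
(x·R_p) ‖ R_L = 1.070 Ω.
V_out = 34.6 × 1.070/(1.727 + 1.070) = 13.24 V.
(Unloaded: V_out = x·V_CC = 14.8 V.)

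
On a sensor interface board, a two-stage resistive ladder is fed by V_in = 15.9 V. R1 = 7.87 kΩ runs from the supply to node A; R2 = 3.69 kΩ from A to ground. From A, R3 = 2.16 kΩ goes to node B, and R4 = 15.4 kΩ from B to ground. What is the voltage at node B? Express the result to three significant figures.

V_B ≈ 3.89 V

Node A sees R2 in parallel with the series input of stage 2, R3 + R4 = 17.56 kΩ.
R2 ‖ (R3+R4) = 3.049 kΩ.
V_A = 15.9 × 3.049/(7.87 + 3.049) = 4.440 V.
Then the unloaded second divider: V_B = V_A × R4/(R3+R4) = 4.440 × 0.8770 = 3.894 V.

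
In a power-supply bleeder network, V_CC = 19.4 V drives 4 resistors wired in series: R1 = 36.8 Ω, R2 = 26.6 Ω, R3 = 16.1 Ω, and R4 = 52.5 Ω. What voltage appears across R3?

Total series resistance ΣR = 36.8 + 26.6 + 16.1 + 52.5 = 132.0 Ω.
By the voltage-divider rule, V = 19.4 × 16.10/132.0 = 2.366 V.

V ≈ 2.37 V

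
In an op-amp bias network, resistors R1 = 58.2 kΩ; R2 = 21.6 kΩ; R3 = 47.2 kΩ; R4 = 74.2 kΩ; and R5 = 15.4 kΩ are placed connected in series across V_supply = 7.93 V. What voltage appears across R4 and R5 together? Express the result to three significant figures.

V ≈ 3.28 V

Total series resistance ΣR = 58.2 + 21.6 + 47.2 + 74.2 + 15.4 = 216.6 kΩ.
R_{R4..R5} = 74.2 + 15.4 = 89.60 kΩ.
V = V_supply · R/ΣR = 7.93 × 0.4137 = 3.280 V.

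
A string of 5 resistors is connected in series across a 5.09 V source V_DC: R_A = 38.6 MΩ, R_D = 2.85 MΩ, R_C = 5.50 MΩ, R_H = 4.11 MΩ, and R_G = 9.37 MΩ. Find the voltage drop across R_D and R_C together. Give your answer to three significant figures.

Total series resistance ΣR = 38.6 + 2.85 + 5.50 + 4.11 + 9.37 = 60.43 MΩ.
R_{R_D..R_C} = 2.85 + 5.50 = 8.350 MΩ.
Voltage divider: V = V_DC · (8.350 / 60.43) = 5.09 × 0.1382 = 0.7033 V.

V ≈ 0.703 V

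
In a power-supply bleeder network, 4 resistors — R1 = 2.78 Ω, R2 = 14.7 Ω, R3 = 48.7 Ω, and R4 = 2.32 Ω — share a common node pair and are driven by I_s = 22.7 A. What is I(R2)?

I ≈ 1.76 A

ΣG = 1/2.78 + 1/14.7 + 1/48.7 + 1/2.32 = 0.8793.
By the current-divider rule, I = I_s · G_k/ΣG = 22.7 × 0.07736 = 1.756 A.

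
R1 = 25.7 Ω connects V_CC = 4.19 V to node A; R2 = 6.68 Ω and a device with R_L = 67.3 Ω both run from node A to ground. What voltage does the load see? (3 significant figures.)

R2 ‖ R_L = (6.68 × 67.3)/(6.68 + 67.3) = 6.077 Ω.
Voltage divider with the loaded lower leg: V_out = 4.19 × 6.077/(25.7 + 6.077) = 4.19 × 0.1912 = 0.8013 V.
(Unloaded it would be 0.864 V; the load pulls it down.)

V_out ≈ 0.801 V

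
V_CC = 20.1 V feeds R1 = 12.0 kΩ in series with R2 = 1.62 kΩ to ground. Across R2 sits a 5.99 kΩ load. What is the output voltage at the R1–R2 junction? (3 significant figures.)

V_out ≈ 1.93 V

R2 ‖ R_L = (1.62 × 5.99)/(1.62 + 5.99) = 1.275 kΩ.
Then V_out = V_CC · R2'/(R1 + R2') = 20.1 × 1.275/13.28 = 1.931 V.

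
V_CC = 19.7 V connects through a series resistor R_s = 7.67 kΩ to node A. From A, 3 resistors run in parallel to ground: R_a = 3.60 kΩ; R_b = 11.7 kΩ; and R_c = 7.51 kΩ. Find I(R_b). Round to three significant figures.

Parallel bank: R_p = 1/(1/3.60 + 1/11.7 + 1/7.51) = 2.014 kΩ.
V_A by voltage divider: V_A = 19.7 × 2.014/(7.67 + 2.014) = 4.098 V.
Branch current I = V_A/R_b = 4.098/11.7 = 0.3502 mA.

I ≈ 0.350 mA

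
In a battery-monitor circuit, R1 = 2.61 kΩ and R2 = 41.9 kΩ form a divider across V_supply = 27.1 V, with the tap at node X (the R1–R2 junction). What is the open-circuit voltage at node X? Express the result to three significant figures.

With X open, the divider is unloaded: V_th = 27.1 × 41.9/44.51 = 25.51 V.

V_th ≈ 25.5 V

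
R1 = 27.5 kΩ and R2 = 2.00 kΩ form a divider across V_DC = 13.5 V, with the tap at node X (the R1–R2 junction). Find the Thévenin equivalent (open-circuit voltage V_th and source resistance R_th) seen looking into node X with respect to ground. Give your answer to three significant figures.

V_th ≈ 0.915 V, R_th ≈ 1.86 kΩ

Open-circuit (no load on X): V_th = V_DC · R2/(R1 + R2) = 13.5 × 2.00/(27.50 + 2.00) = 0.9153 V.
Looking into X with the source shorted: R_th = R1·R2/(R1+R2) = 27.50 × 2.00/29.50 = 1.864 kΩ.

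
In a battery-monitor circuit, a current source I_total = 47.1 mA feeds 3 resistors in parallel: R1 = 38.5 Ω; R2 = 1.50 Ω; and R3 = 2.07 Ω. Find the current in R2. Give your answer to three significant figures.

I ≈ 26.7 mA

Conductances: ΣG = 1/38.5 + 1/1.50 + 1/2.07 = 1.176 (1/Ω).
By the current-divider rule, I = I_total · G_k/ΣG = 47.1 × 0.5670 = 26.71 mA.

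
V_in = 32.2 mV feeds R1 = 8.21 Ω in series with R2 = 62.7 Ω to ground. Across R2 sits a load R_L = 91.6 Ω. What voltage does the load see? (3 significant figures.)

First combine the lower leg with the load: R2 ‖ R_L = 37.22 Ω.
Voltage divider with the loaded lower leg: V_out = 32.2 × 37.22/(8.21 + 37.22) = 32.2 × 0.8193 = 26.38 mV.
(Unloaded it would be 28.5 mV; the load pulls it down.)

V_out ≈ 26.4 mV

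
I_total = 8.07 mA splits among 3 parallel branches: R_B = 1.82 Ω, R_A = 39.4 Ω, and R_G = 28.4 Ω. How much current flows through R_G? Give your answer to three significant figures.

I ≈ 0.466 mA

Conductances: ΣG = 1/1.82 + 1/39.4 + 1/28.4 = 0.6100 (1/Ω).
By the current-divider rule, I = I_total · G_k/ΣG = 8.07 × 0.05772 = 0.4658 mA.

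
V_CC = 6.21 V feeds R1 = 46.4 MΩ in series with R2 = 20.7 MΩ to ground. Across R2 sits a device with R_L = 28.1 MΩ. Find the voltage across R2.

V_out ≈ 1.27 V

The load sits in parallel with R2, giving an effective lower resistance R2' = R2·R_L/(R2+R_L) = 11.92 MΩ.
Then V_out = V_CC · R2'/(R1 + R2') = 6.21 × 11.92/58.32 = 1.269 V.
(Unloaded it would be 1.92 V; the load pulls it down.)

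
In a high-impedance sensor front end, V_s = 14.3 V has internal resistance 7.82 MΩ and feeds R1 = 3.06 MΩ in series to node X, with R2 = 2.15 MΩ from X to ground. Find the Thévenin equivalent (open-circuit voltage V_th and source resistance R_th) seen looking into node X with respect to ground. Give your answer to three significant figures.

R1' = 7.82 + 3.06 = 10.88 MΩ (source resistance + R1).
Open-circuit (no load on X): V_th = V_s · R2/(R1' + R2) = 14.3 × 2.15/(10.88 + 2.15) = 2.360 V.
Looking into X with the source shorted: R_th = R1'·R2/(R1'+R2) = 10.88 × 2.15/13.03 = 1.795 MΩ.

V_th ≈ 2.36 V, R_th ≈ 1.80 MΩ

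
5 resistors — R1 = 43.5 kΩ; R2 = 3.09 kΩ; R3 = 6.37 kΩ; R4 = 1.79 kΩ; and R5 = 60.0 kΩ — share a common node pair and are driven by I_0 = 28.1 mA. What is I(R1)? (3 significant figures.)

Total conductance ΣG = 1/43.5 + 1/3.09 + 1/6.37 + 1/1.79 + 1/60.0 = 1.079 (units of 1/kΩ).
Current divider: I(R1) = I_0 · G_k/ΣG = 28.1 × (0.02299/1.079) = 28.1 × 0.02131 = 0.5987 mA.

I ≈ 0.599 mA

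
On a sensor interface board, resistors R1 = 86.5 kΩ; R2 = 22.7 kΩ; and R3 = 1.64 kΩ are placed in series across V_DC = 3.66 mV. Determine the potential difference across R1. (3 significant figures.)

V ≈ 2.86 mV

Series total: ΣR = 86.5 + 22.7 + 1.64 = 110.8 kΩ.
Voltage divider: V = V_DC · (86.50 / 110.8) = 3.66 × 0.7804 = 2.856 mV.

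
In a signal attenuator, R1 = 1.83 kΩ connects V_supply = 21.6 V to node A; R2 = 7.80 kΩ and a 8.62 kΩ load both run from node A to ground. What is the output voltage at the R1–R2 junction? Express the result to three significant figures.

R2 ‖ R_L = (7.80 × 8.62)/(7.80 + 8.62) = 4.095 kΩ.
Now apply the divider: V_out = 21.6 × 0.6911 = 14.93 V.

V_out ≈ 14.9 V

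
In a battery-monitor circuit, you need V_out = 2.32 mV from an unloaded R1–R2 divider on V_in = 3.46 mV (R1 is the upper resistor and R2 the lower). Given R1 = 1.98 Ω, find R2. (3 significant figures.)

The divider ratio is R2/(R1+R2) = 2.32/3.46 = 0.6705.
R2 = R1 · 0.6705/(1 − 0.6705) = 4.029 Ω.

R2 ≈ 4.03 Ω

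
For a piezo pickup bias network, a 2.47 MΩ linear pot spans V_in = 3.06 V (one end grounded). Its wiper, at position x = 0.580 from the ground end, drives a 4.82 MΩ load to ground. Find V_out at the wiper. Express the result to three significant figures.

V_out ≈ 1.58 V

Lower segment x·R_p = 1.433 MΩ; upper segment (1−x)·R_p = 1.037 MΩ.
Lower segment in parallel with the load: 1.433 ‖ 4.82 = 1.104 MΩ.
Then V_out = V_in · 1.104/(1.037 + 1.104) = 1.578 V.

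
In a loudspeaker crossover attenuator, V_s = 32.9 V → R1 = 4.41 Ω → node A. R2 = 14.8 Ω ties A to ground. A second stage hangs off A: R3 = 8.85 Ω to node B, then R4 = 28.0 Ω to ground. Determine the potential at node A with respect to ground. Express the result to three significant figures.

Looking into the second stage from A: R3 + R4 = 36.85 Ω appears in parallel with R2.
R2 ‖ (R3+R4) = 10.56 Ω.
V_A = 32.9 × 10.56/(4.41 + 10.56) = 23.21 V.

V_A ≈ 23.2 V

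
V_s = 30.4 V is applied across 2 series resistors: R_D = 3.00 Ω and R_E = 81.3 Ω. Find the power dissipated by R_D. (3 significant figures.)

The common current is I = 30.4/84.30 = 0.3606 A.
P(R_D) = I²·R_D = (0.3606)² × 3.00 = 0.3901 W.

P ≈ 0.390 W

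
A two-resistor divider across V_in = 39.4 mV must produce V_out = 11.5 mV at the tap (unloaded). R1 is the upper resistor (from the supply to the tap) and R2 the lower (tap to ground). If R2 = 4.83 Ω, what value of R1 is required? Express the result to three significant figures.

Required fraction k = V_out/V_in = 0.2919.
So R1 = R2 · (V_in/V_out − 1) = 4.83 × (39.4/11.5 − 1) = 4.83 × 2.426 = 11.72 Ω.

R1 ≈ 11.7 Ω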